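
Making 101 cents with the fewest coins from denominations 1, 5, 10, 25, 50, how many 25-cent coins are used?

0

Greedy: take as many of the largest coin as possible, then repeat with the remainder.
101 − 2×50→1 − 1×1→0
Count of 25: 0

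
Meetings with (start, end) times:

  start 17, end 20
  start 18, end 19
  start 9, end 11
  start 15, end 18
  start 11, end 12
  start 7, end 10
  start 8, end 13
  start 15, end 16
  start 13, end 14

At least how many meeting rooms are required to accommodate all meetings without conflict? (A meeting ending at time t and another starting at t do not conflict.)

3

Count concurrent intervals with a sweep; the peak is the room count.
Events (time:±→running): 7:+→1 8:+→2 9:+→3 … peak 3.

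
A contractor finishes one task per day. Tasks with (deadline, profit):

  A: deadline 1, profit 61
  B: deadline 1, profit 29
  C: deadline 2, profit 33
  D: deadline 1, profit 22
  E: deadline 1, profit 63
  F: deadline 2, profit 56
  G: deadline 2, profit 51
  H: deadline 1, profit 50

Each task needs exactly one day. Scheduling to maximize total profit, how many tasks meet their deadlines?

Take jobs in profit order; each goes to the latest open slot no later than its deadline.
By profit: E(d1,63), A(d1,61), F(d2,56), G(d2,51), H(d1,50), C(d2,33), B(d1,29), D(d1,22)
E→slot 1; A skipped; F→slot 2; G skipped; H skipped; C skipped; B skipped; D skipped.
2 of 8 scheduled.

2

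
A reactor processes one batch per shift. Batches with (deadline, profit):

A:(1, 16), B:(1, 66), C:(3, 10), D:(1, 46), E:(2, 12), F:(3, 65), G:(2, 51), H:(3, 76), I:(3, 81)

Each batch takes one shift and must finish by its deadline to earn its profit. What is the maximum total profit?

Take jobs in profit order; each goes to the latest open slot no later than its deadline.
By profit: I(d3,81), H(d3,76), B(d1,66), F(d3,65), G(d2,51), D(d1,46), A(d1,16), E(d2,12), C(d3,10)
I→slot 3; H→slot 2; B→slot 1; F skipped; G skipped; D skipped; A skipped; E skipped; C skipped.
Profit = 66 + 76 + 81 = 223

223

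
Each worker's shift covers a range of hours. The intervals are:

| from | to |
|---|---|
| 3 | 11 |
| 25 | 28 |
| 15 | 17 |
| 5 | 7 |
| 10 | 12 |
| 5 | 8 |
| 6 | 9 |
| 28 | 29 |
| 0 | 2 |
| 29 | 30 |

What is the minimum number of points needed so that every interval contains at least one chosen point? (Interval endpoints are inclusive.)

Sort by right endpoint; whenever an interval is uncovered, place a point at its right end.
Sorted: [0,2] [5,7] [5,8] [6,9] [3,11] [10,12] [15,17] [25,28] [28,29] [29,30]
{[0,2]} hit by 2; {[5,7],[5,8],[6,9],[3,11]} hit by 7; {[10,12]} hit by 12; {[15,17]} hit by 17; {[25,28],[28,29]} hit by 28; {[29,30]} hit by 30.
Points: 2, 7, 12, 17, 28, 30 (6 total).

6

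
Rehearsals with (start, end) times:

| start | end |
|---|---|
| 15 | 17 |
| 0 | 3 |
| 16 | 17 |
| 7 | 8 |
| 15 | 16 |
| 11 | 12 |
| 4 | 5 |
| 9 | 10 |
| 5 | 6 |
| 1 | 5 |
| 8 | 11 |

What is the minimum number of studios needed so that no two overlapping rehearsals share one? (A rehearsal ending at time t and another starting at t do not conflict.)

Count concurrent intervals with a sweep; the peak is the room count.
starts: [0, 1, 4, 5, 7, 8, 9, 11, 15, 15, 16]
ends:   [3, 5, 5, 6, 8, 10, 11, 12, 16, 17, 17]
s0→1 s1→2  — peak 2.

2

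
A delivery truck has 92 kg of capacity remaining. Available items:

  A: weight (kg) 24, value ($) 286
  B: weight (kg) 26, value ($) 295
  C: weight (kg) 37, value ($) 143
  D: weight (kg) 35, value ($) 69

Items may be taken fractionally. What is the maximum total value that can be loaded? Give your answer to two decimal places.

Sort by value per unit weight and fill in that order.
Order: A (286/24=11.92) > B (295/26=11.35) > C (143/37=3.86) > D (69/35=1.97)
Fill: take A (24 @ 286) → take B (26 @ 295) → take C (37 @ 143) → take 5/35 of D → 9.86; 92/92 used.
Total value = 733.86

733.86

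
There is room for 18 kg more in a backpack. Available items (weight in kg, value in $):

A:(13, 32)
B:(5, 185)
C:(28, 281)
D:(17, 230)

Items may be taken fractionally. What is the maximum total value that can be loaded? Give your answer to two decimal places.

Greedy by value/weight ratio, highest first.
Order: B (185/5=37.00) > D (230/17=13.53) > C (281/28=10.04) > A (32/13=2.46)
Fill: take B (5 @ 185) → take 13/17 of D → 175.88; 18/18 used.
Total value = 360.88

360.88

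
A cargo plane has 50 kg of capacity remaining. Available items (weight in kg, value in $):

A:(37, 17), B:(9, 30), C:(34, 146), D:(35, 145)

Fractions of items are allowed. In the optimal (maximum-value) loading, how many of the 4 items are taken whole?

1

Sort by value per unit weight and fill in that order.
Order: C (146/34=4.29) > D (145/35=4.14) > B (30/9=3.33) > A (17/37=0.46)
Fill: take C (34 @ 146) → take 16/35 of D → 66.29; 50/50 used.
1 item(s) taken whole; one partial (take 16/35 of D).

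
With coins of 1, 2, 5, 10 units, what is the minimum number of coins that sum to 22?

Greedy: take as many of the largest coin as possible, then repeat with the remainder.
22 − 2×10→2 − 1×2→0
Total coins = 2 + 1 = 3

3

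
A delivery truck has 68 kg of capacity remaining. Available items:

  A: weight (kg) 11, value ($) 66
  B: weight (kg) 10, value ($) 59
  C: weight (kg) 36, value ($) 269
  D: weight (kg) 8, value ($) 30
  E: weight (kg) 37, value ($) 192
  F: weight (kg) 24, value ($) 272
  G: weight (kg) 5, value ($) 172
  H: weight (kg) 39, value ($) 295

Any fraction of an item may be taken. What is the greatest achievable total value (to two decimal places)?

739.00

Order: G (172/5=34.40) > F (272/24=11.33) > H (295/39=7.56) > C (269/36=7.47) > A (66/11=6.00) > B (59/10=5.90) > E (192/37=5.19) > D (30/8=3.75)
Fill: take G (5 @ 172) → take F (24 @ 272) → take H (39 @ 295); 68/68 used.
Total value = 739.00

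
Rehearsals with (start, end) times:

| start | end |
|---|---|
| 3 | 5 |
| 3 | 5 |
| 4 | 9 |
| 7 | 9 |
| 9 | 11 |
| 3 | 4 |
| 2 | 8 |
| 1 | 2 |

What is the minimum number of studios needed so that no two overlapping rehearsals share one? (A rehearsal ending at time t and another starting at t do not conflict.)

The answer is the maximum number of intervals overlapping at any instant.
Events (time:±→running): 1:+→1 2:-→0 2:+→1 3:+→2 3:+→3 3:+→4 … peak 4.

4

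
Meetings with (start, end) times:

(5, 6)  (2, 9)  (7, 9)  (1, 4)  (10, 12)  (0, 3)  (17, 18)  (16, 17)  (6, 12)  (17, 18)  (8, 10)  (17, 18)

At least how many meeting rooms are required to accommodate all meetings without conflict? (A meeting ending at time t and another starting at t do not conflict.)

4

starts: [0, 1, 2, 5, 6, 7, 8, 10, 16, 17, 17, 17]
ends:   [3, 4, 6, 9, 9, 10, 12, 12, 17, 18, 18, 18]
s0→1 s1→2 s2→3 e3→2 e4→1 s5→2 e6→1 s6→2 s7→3 s8→4  — peak 4.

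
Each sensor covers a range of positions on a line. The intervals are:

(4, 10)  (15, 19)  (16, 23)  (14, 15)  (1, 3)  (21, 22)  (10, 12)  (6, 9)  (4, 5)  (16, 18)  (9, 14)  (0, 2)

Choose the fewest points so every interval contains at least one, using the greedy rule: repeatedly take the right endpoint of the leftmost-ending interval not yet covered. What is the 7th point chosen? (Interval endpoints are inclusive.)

Sort by right endpoint; whenever an interval is uncovered, place a point at its right end.
Sorted: [0,2] [1,3] [4,5] [6,9] [4,10] [10,12] [9,14] [14,15] [16,18] [15,19] [21,22] [16,23]
{[0,2],[1,3]} hit by 2; {[4,5]} hit by 5; {[6,9],[4,10]} hit by 9; {[10,12],[9,14]} hit by 12; {[14,15]} hit by 15; {[16,18],[15,19]} hit by 18; {[21,22],[16,23]} hit by 22.
Points: 2, 5, 9, 12, 15, 18, 22 (7 total).

22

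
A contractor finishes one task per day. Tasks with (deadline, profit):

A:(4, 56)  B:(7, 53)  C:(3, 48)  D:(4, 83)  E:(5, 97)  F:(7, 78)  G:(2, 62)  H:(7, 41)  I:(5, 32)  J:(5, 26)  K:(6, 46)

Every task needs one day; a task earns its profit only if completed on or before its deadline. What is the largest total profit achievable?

Take jobs in profit order; each goes to the latest open slot no later than its deadline.
Profit order: E=97 D=83 F=78 G=62 A=56 B=53 C=48 K=46 H=41 I=32 J=26
Assign: E→slot 5, D→slot 4, F→slot 7, G→slot 2, A→slot 3, B→slot 6, C→slot 1, K skipped, H skipped, I skipped, J skipped.
Slots: [1:C] [2:G] [3:A] [4:D] [5:E] [6:B] [7:F]
Profit = 48 + 62 + 56 + 83 + 97 + 53 + 78 = 477

477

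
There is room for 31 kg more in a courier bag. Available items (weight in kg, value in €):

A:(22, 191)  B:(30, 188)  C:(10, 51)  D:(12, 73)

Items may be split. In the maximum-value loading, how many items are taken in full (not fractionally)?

1

Order: A (191/22=8.68) > B (188/30=6.27) > D (73/12=6.08) > C (51/10=5.10)
Fill: take A (22 @ 191) → take 9/30 of B → 56.40; 31/31 used.
1 item(s) taken whole; one partial (take 9/30 of B).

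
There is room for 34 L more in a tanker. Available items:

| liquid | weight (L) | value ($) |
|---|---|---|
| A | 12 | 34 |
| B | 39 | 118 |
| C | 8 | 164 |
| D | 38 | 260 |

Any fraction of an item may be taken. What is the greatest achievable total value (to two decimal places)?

Sort by value per unit weight and fill in that order.
Order: C (164/8=20.50) > D (260/38=6.84) > B (118/39=3.03) > A (34/12=2.83)
Fill: take C (8 @ 164) → take 26/38 of D → 177.89; 34/34 used.
Total value = 341.89

341.89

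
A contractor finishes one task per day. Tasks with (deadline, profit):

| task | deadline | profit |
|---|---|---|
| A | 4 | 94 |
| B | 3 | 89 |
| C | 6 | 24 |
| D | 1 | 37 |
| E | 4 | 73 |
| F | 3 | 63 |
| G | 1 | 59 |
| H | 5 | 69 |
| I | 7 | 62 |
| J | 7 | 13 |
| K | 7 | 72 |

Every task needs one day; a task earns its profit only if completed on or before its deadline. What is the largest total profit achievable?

522

Profit order: A=94 B=89 E=73 K=72 H=69 F=63 I=62 G=59 D=37 C=24 J=13
Assign: A→slot 4, B→slot 3, E→slot 2, K→slot 7, H→slot 5, F→slot 1, I→slot 6, G skipped, D skipped, C skipped, J skipped.
Slots: [1:F] [2:E] [3:B] [4:A] [5:H] [6:I] [7:K]
Profit = 63 + 73 + 89 + 94 + 69 + 62 + 72 = 522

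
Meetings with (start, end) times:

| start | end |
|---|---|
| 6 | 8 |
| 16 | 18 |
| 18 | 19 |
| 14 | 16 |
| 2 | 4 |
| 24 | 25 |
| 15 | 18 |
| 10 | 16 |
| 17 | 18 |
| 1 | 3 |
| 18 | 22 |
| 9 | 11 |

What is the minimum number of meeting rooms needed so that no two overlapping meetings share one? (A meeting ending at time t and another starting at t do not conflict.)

Count concurrent intervals with a sweep; the peak is the room count.
Events (time:±→running): 1:+→1 2:+→2 3:-→1 4:-→0 6:+→1 8:-→0 9:+→1 10:+→2 11:-→1 14:+→2 15:+→3 … peak 3.

3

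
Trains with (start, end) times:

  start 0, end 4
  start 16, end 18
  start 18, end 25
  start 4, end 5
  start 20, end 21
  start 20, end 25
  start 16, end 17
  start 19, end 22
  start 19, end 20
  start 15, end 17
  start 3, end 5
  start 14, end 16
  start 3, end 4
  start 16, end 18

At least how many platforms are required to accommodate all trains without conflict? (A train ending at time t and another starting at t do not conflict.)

4

The answer is the maximum number of intervals overlapping at any instant.
starts: [0, 3, 3, 4, 14, 15, 16, 16, 16, 18, 19, 19, 20, 20]
ends:   [4, 4, 5, 5, 16, 17, 17, 18, 18, 20, 21, 22, 25, 25]
s0→1 s3→2 s3→3 e4→2 e4→1 s4→2 e5→1 e5→0 s14→1 s15→2 e16→1 s16→2 s16→3 s16→4  — peak 4.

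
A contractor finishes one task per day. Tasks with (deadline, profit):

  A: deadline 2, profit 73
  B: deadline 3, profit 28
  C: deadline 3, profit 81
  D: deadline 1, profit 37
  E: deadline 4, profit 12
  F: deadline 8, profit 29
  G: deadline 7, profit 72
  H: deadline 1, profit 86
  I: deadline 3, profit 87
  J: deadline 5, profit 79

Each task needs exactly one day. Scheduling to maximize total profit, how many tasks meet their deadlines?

Take jobs in profit order; each goes to the latest open slot no later than its deadline.
By profit: I(d3,87), H(d1,86), C(d3,81), J(d5,79), A(d2,73), G(d7,72), D(d1,37), F(d8,29), B(d3,28), E(d4,12)
I→slot 3; H→slot 1; C→slot 2; J→slot 5; A skipped; G→slot 7; D skipped; F→slot 8; B skipped; E→slot 4.
7 of 10 scheduled.

7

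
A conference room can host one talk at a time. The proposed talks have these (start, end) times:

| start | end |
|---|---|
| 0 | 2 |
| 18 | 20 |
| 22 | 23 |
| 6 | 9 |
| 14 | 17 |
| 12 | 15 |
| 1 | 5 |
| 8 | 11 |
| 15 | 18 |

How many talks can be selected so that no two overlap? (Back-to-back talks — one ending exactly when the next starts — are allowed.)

By end time: (0,2), (1,5), (6,9), (8,11), (12,15), (14,17), (15,18), (18,20), (22,23).
Pick (0,2); next start ≥ 2 → (6,9); next start ≥ 9 → (12,15); next start ≥ 15 → (15,18); next start ≥ 18 → (18,20); next start ≥ 20 → (22,23).
Selected 6 talks.

6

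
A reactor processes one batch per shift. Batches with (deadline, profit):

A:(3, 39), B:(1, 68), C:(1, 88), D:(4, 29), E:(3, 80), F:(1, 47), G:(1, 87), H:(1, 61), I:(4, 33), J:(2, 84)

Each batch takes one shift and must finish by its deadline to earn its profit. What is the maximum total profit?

Sort by profit descending; place each in the latest free slot ≤ its deadline.
Profit order: C=88 G=87 J=84 E=80 B=68 H=61 F=47 A=39 I=33 D=29
Assign: C→slot 1, G skipped, J→slot 2, E→slot 3, B skipped, H skipped, F skipped, A skipped, I→slot 4, D skipped.
Slots: [1:C] [2:J] [3:E] [4:I]
Profit = 88 + 84 + 80 + 33 = 285

285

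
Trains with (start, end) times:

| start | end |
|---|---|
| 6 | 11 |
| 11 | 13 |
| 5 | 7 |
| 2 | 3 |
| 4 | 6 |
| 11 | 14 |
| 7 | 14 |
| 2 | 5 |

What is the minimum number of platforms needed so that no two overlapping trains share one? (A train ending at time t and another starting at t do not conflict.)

3

Count concurrent intervals with a sweep; the peak is the room count.
starts: [2, 2, 4, 5, 6, 7, 11, 11]
ends:   [3, 5, 6, 7, 11, 13, 14, 14]
s2→1 s2→2 e3→1 s4→2 e5→1 s5→2 e6→1 s6→2 e7→1 s7→2 e11→1 s11→2 s11→3  — peak 3.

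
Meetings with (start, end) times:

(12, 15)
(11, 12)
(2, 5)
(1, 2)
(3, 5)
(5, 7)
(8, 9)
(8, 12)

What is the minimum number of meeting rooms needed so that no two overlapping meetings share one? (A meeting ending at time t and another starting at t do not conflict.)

Events (time:±→running): 1:+→1 2:-→0 2:+→1 3:+→2 … peak 2.

2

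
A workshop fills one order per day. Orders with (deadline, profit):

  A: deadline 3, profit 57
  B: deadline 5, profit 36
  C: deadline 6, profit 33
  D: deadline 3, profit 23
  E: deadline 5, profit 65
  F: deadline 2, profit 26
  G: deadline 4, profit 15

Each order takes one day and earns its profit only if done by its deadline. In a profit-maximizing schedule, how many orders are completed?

6

Profit order: E=65 A=57 B=36 C=33 F=26 D=23 G=15
Assign: E→slot 5, A→slot 3, B→slot 4, C→slot 6, F→slot 2, D→slot 1, G skipped.
Slots: [1:D] [2:F] [3:A] [4:B] [5:E] [6:C]
6 of 7 scheduled.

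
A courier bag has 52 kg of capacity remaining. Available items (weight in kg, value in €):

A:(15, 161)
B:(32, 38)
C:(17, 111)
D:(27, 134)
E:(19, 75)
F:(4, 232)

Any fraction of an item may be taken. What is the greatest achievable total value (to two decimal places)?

Ratios (sorted): F 58.00, A 10.73, C 6.53, D 4.96, E 3.95, B 1.19
take F (4 @ 232); take A (15 @ 161); take C (17 @ 111); take 16/27 of D → 79.41. Capacity used 52/52.
Total value = 583.41

583.41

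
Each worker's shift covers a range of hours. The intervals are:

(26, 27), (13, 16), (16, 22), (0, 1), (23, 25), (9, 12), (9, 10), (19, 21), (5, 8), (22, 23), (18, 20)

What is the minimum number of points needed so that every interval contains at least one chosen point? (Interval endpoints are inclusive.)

7

By right end: [0,1]  [5,8]  [9,10]  [9,12]  [13,16]  [18,20]  [19,21]  [16,22]  [22,23]  [23,25]  [26,27]
[0,1] uncovered → point at 1; [5,8] uncovered → point at 8; [9,10] uncovered → point at 10; [13,16] uncovered → point at 16; [18,20] uncovered → point at 20; [22,23] uncovered → point at 23; [26,27] uncovered → point at 27.
Points: 1, 8, 10, 16, 20, 23, 27 (7 total).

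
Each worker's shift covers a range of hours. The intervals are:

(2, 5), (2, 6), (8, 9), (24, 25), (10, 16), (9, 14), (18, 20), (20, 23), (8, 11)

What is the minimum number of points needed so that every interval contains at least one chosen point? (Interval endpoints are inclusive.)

5

Sort by right endpoint; whenever an interval is uncovered, place a point at its right end.
Sorted: [2,5] [2,6] [8,9] [8,11] [9,14] [10,16] [18,20] [20,23] [24,25]
{[2,5],[2,6]} hit by 5; {[8,9],[8,11],[9,14]} hit by 9; {[10,16]} hit by 16; {[18,20],[20,23]} hit by 20; {[24,25]} hit by 25.
Points: 5, 9, 16, 20, 25 (5 total).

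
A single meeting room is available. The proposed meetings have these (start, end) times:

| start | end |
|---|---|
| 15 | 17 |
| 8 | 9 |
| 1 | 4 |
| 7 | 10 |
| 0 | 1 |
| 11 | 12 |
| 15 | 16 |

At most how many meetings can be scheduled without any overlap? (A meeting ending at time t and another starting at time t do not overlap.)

5

Order by finish time; keep every interval that doesn't clash with the previous kept one.
Sorted by end: (0,1)  (1,4)  (8,9)  (7,10)  (11,12)  (15,16)  (15,17)
take (0,1); take (1,4); take (8,9); skip (7,10); take (11,12); take (15,16); skip (15,17).
Selected 5 meetings.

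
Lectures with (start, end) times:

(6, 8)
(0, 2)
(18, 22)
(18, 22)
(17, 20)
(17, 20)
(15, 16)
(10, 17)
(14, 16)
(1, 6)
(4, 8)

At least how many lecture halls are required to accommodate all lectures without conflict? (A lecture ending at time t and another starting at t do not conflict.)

4

The answer is the maximum number of intervals overlapping at any instant.
Events (time:±→running): 0:+→1 1:+→2 2:-→1 4:+→2 6:-→1 6:+→2 8:-→1 8:-→0 10:+→1 14:+→2 15:+→3 16:-→2 16:-→1 17:-→0 17:+→1 17:+→2 18:+→3 18:+→4 … peak 4.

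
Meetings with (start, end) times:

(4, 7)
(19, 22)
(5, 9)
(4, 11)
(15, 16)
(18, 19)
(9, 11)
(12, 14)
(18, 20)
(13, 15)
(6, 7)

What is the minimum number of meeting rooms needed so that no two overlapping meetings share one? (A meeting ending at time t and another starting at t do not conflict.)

Count concurrent intervals with a sweep; the peak is the room count.
starts: [4, 4, 5, 6, 9, 12, 13, 15, 18, 18, 19]
ends:   [7, 7, 9, 11, 11, 14, 15, 16, 19, 20, 22]
s4→1 s4→2 s5→3 s6→4  — peak 4.

4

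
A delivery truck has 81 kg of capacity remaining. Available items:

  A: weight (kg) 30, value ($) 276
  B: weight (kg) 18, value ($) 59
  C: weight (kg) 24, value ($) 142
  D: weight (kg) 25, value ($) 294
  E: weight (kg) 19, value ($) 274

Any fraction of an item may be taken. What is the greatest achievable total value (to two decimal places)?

Sort by value per unit weight and fill in that order.
Order: E (274/19=14.42) > D (294/25=11.76) > A (276/30=9.20) > C (142/24=5.92) > B (59/18=3.28)
Fill: take E (19 @ 274) → take D (25 @ 294) → take A (30 @ 276) → take 7/24 of C → 41.42; 81/81 used.
Total value = 885.42

885.42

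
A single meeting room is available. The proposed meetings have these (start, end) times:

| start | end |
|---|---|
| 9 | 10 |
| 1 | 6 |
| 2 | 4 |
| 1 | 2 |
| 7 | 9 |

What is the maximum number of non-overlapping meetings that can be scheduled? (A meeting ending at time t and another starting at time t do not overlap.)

4

By end time: (1,2), (2,4), (1,6), (7,9), (9,10).
Pick (1,2); next start ≥ 2 → (2,4); next start ≥ 4 → (7,9); next start ≥ 9 → (9,10).
Selected 4 meetings.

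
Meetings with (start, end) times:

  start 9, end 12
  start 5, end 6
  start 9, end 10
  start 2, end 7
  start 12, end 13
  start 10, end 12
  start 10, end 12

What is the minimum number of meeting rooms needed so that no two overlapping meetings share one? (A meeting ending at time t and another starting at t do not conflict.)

3

The answer is the maximum number of intervals overlapping at any instant.
Events (time:±→running): 2:+→1 5:+→2 6:-→1 7:-→0 9:+→1 9:+→2 10:-→1 10:+→2 10:+→3 … peak 3.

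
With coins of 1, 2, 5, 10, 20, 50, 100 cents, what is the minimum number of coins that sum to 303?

5

Greedy: take as many of the largest coin as possible, then repeat with the remainder.
303 − 3×100→3 − 1×2→1 − 1×1→0
Total coins = 3 + 1 + 1 = 5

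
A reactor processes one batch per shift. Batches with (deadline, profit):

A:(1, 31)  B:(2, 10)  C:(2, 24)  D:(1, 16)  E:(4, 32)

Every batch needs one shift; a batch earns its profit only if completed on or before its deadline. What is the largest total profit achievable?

Take jobs in profit order; each goes to the latest open slot no later than its deadline.
Profit order: E=32 A=31 C=24 D=16 B=10
Assign: E→slot 4, A→slot 1, C→slot 2, D skipped, B skipped.
Slots: [1:A] [2:C] [4:E]
Profit = 31 + 24 + 32 = 87

87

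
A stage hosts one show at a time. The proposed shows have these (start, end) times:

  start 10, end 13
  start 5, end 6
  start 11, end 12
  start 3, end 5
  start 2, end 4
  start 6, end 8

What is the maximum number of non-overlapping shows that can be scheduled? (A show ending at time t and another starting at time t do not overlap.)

4

Sort by end time and greedily take each interval whose start is ≥ the last chosen end.
Sorted by end: (2,4)  (3,5)  (5,6)  (6,8)  (11,12)  (10,13)
take (2,4); take (5,6); take (6,8); take (11,12); skip (10,13).
Selected 4 shows.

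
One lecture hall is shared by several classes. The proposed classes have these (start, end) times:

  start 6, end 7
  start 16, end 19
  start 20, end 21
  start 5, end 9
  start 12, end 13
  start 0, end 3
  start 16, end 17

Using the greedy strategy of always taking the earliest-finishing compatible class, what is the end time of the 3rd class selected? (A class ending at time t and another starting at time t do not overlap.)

Order by finish time; keep every interval that doesn't clash with the previous kept one.
By end time: (0,3), (6,7), (5,9), (12,13), (16,17), (16,19), (20,21).
Pick (0,3); next start ≥ 3 → (6,7); next start ≥ 7 → (12,13); next start ≥ 13 → (16,17); next start ≥ 17 → (20,21).
Selected: (0,3) (6,7) (12,13) (16,17) (20,21)

13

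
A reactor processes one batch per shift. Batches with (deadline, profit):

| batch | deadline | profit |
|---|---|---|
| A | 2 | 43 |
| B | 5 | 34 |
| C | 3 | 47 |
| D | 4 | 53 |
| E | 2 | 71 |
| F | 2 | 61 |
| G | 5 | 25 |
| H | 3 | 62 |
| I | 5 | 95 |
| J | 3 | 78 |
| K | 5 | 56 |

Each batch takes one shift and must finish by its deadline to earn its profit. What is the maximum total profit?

362

Take jobs in profit order; each goes to the latest open slot no later than its deadline.
By profit: I(d5,95), J(d3,78), E(d2,71), H(d3,62), F(d2,61), K(d5,56), D(d4,53), C(d3,47), A(d2,43), B(d5,34), G(d5,25)
I→slot 5; J→slot 3; E→slot 2; H→slot 1; F skipped; K→slot 4; D skipped; C skipped; A skipped; B skipped; G skipped.
Profit = 62 + 71 + 78 + 56 + 95 = 362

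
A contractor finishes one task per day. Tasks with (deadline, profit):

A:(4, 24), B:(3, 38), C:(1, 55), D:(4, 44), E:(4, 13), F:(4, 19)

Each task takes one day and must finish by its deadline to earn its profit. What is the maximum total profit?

161

Take jobs in profit order; each goes to the latest open slot no later than its deadline.
By profit: C(d1,55), D(d4,44), B(d3,38), A(d4,24), F(d4,19), E(d4,13)
C→slot 1; D→slot 4; B→slot 3; A→slot 2; F skipped; E skipped.
Profit = 55 + 24 + 38 + 44 = 161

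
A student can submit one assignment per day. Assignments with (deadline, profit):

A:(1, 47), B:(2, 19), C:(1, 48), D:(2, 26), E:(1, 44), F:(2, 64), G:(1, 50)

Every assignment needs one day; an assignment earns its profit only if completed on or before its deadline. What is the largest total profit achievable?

Take jobs in profit order; each goes to the latest open slot no later than its deadline.
By profit: F(d2,64), G(d1,50), C(d1,48), A(d1,47), E(d1,44), D(d2,26), B(d2,19)
F→slot 2; G→slot 1; C skipped; A skipped; E skipped; D skipped; B skipped.
Profit = 50 + 64 = 114

114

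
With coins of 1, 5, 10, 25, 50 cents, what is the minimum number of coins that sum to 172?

7

Greedy: take as many of the largest coin as possible, then repeat with the remainder.
172 − 3×50→22 − 2×10→2 − 2×1→0
Total coins = 3 + 2 + 2 = 7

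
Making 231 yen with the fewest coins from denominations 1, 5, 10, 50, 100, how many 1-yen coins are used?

1

Greedy: take as many of the largest coin as possible, then repeat with the remainder.
231 − 2×100→31 − 3×10→1 − 1×1→0
Count of 1: 1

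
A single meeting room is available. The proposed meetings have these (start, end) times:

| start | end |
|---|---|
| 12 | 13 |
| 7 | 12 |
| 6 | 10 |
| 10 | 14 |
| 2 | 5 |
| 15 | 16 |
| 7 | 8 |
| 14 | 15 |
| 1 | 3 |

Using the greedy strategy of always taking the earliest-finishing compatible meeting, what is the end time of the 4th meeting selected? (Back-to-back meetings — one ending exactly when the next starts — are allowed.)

15

Sorted by end: (1,3)  (2,5)  (7,8)  (6,10)  (7,12)  (12,13)  (10,14)  (14,15)  (15,16)
take (1,3); take (7,8); skip (6,10); skip (7,12); take (12,13); skip (10,14); take (14,15); take (15,16).
Selected: (1,3) (7,8) (12,13) (14,15) (15,16)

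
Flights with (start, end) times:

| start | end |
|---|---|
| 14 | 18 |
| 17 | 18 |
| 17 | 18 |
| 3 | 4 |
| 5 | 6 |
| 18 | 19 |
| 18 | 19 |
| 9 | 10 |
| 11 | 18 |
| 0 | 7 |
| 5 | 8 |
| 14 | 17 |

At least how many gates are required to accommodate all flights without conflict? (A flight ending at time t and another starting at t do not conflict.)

Events (time:±→running): 0:+→1 3:+→2 4:-→1 5:+→2 5:+→3 6:-→2 7:-→1 8:-→0 9:+→1 10:-→0 11:+→1 14:+→2 14:+→3 17:-→2 17:+→3 17:+→4 … peak 4.

4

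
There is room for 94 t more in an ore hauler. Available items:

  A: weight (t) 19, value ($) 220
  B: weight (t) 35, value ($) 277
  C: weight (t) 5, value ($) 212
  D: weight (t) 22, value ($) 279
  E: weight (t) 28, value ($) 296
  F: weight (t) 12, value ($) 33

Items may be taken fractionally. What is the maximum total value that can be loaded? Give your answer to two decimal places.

Ratios (sorted): C 42.40, D 12.68, A 11.58, E 10.57, B 7.91, F 2.75
take C (5 @ 212); take D (22 @ 279); take A (19 @ 220); take E (28 @ 296); take 20/35 of B → 158.29. Capacity used 94/94.
Total value = 1165.29

1165.29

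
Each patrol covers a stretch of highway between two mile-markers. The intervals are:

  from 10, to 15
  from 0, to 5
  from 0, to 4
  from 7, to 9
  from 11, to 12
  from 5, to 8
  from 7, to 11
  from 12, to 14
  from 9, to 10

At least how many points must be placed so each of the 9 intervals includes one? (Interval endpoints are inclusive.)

Process intervals by earliest right end; each time one isn't hit yet, stab at its right endpoint.
Sorted: [0,4] [0,5] [5,8] [7,9] [9,10] [7,11] [11,12] [12,14] [10,15]
{[0,4],[0,5]} hit by 4; {[5,8],[7,9]} hit by 8; {[9,10],[7,11]} hit by 10; {[11,12],[12,14],[10,15]} hit by 12.
Points: 4, 8, 10, 12 (4 total).

4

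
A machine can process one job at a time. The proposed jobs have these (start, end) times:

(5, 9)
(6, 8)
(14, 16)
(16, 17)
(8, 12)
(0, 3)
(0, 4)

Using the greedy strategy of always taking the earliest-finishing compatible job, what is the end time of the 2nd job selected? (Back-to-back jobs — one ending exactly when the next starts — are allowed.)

Sorted by end: (0,3)  (0,4)  (6,8)  (5,9)  (8,12)  (14,16)  (16,17)
take (0,3); skip (0,4); take (6,8); take (8,12); take (14,16); take (16,17).
Selected: (0,3) (6,8) (8,12) (14,16) (16,17)

8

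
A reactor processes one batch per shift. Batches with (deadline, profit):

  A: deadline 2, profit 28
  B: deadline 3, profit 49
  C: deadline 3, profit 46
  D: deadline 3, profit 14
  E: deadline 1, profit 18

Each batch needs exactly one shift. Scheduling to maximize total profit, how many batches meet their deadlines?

Profit order: B=49 C=46 A=28 E=18 D=14
Assign: B→slot 3, C→slot 2, A→slot 1, E skipped, D skipped.
Slots: [1:A] [2:C] [3:B]
3 of 5 scheduled.

3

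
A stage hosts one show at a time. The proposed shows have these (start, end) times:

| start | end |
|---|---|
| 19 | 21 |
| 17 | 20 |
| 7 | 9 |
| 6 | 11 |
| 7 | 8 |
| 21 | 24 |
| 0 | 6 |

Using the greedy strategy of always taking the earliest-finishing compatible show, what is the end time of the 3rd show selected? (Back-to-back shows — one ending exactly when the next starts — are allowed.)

By end time: (0,6), (7,8), (7,9), (6,11), (17,20), (19,21), (21,24).
Pick (0,6); next start ≥ 6 → (7,8); next start ≥ 8 → (17,20); next start ≥ 20 → (21,24).
Selected: (0,6) (7,8) (17,20) (21,24)

20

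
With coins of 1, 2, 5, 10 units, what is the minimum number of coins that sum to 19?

Use the largest denomination that fits, subtract, and repeat.
19 − 1×10→9 − 1×5→4 − 2×2→0
Total coins = 1 + 1 + 2 = 4

4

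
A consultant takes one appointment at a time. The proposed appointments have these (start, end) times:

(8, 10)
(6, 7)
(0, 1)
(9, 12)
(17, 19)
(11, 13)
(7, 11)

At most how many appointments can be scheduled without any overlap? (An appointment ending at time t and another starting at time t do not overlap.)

5

Sort by end time and greedily take each interval whose start is ≥ the last chosen end.
By end time: (0,1), (6,7), (8,10), (7,11), (9,12), (11,13), (17,19).
Pick (0,1); next start ≥ 1 → (6,7); next start ≥ 7 → (8,10); next start ≥ 10 → (11,13); next start ≥ 13 → (17,19).
Selected 5 appointments.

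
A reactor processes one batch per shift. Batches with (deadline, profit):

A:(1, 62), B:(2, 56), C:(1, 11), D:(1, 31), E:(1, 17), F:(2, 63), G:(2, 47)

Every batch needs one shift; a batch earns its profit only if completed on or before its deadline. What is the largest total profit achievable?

Profit order: F=63 A=62 B=56 G=47 D=31 E=17 C=11
Assign: F→slot 2, A→slot 1, B skipped, G skipped, D skipped, E skipped, C skipped.
Slots: [1:A] [2:F]
Profit = 62 + 63 = 125

125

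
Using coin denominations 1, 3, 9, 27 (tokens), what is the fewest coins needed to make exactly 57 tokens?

Use the largest denomination that fits, subtract, and repeat.
57 − 2×27→3 − 1×3→0
Total coins = 2 + 1 = 3

3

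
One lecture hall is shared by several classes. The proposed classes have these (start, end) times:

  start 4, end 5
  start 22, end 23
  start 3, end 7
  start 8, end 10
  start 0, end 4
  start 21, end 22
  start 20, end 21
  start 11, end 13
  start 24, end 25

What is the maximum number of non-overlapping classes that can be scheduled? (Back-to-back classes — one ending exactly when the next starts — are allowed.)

Greedy by earliest finish: after sorting by end time, pick each interval compatible with the last pick.
Sorted by end: (0,4)  (4,5)  (3,7)  (8,10)  (11,13)  (20,21)  (21,22)  (22,23)  (24,25)
take (0,4); take (4,5); take (8,10); take (11,13); take (20,21); take (21,22); take (22,23); take (24,25).
Selected 8 classes.

8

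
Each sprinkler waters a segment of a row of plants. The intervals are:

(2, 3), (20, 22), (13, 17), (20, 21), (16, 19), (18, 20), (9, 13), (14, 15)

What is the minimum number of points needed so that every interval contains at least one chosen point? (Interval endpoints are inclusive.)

5

Sorted: [2,3] [9,13] [14,15] [13,17] [16,19] [18,20] [20,21] [20,22]
{[2,3]} hit by 3; {[9,13]} hit by 13; {[14,15],[13,17]} hit by 15; {[16,19],[18,20]} hit by 19; {[20,21],[20,22]} hit by 21.
Points: 3, 13, 15, 19, 21 (5 total).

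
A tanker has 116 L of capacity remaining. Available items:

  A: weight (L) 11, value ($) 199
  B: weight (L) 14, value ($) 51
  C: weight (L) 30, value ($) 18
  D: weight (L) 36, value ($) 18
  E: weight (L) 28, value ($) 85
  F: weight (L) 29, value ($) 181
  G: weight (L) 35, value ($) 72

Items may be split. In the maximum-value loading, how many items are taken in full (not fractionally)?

4

Greedy by value/weight ratio, highest first.
Ratios (sorted): A 18.09, F 6.24, B 3.64, E 3.04, G 2.06, C 0.60, D 0.50
take A (11 @ 199); take F (29 @ 181); take B (14 @ 51); take E (28 @ 85); take 34/35 of G → 69.94. Capacity used 116/116.
4 item(s) taken whole; one partial (take 34/35 of G).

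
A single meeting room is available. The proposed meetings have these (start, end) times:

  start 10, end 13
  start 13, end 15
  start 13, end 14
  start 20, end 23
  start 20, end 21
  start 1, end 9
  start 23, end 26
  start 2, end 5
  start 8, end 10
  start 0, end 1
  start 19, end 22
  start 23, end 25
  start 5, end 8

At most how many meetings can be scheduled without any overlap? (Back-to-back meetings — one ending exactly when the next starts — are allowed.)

Order by finish time; keep every interval that doesn't clash with the previous kept one.
By end time: (0,1), (2,5), (5,8), (1,9), (8,10), (10,13), (13,14), (13,15), (20,21), (19,22), (20,23), (23,25), (23,26).
Pick (0,1); next start ≥ 1 → (2,5); next start ≥ 5 → (5,8); next start ≥ 8 → (8,10); next start ≥ 10 → (10,13); next start ≥ 13 → (13,14); next start ≥ 14 → (20,21); next start ≥ 21 → (23,25).
Selected 8 meetings.

8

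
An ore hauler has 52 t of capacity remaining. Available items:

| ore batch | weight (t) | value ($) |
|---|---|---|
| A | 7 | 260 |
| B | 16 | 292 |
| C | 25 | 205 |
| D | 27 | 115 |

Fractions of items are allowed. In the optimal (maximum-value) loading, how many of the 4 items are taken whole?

3

Ratios (sorted): A 37.14, B 18.25, C 8.20, D 4.26
take A (7 @ 260); take B (16 @ 292); take C (25 @ 205); take 4/27 of D → 17.04. Capacity used 52/52.
3 item(s) taken whole; one partial (take 4/27 of D).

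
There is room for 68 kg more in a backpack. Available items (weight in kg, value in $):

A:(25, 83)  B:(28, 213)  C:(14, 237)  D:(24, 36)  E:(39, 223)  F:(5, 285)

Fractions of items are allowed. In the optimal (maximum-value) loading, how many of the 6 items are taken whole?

Greedy by value/weight ratio, highest first.
Ratios (sorted): F 57.00, C 16.93, B 7.61, E 5.72, A 3.32, D 1.50
take F (5 @ 285); take C (14 @ 237); take B (28 @ 213); take 21/39 of E → 120.08. Capacity used 68/68.
3 item(s) taken whole; one partial (take 21/39 of E).

3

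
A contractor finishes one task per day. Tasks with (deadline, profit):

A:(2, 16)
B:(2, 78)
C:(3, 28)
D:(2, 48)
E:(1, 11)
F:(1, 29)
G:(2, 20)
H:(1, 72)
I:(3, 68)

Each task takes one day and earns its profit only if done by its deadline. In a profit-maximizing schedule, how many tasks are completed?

3

Sort by profit descending; place each in the latest free slot ≤ its deadline.
By profit: B(d2,78), H(d1,72), I(d3,68), D(d2,48), F(d1,29), C(d3,28), G(d2,20), A(d2,16), E(d1,11)
B→slot 2; H→slot 1; I→slot 3; D skipped; F skipped; C skipped; G skipped; A skipped; E skipped.
3 of 9 scheduled.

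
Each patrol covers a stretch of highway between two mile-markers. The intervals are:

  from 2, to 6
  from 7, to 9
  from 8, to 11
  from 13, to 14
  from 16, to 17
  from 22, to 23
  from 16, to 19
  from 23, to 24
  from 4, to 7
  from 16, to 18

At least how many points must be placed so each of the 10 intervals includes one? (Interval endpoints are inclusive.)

Sorted: [2,6] [4,7] [7,9] [8,11] [13,14] [16,17] [16,18] [16,19] [22,23] [23,24]
{[2,6],[4,7]} hit by 6; {[7,9],[8,11]} hit by 9; {[13,14]} hit by 14; {[16,17],[16,18],[16,19]} hit by 17; {[22,23],[23,24]} hit by 23.
Points: 6, 9, 14, 17, 23 (5 total).

5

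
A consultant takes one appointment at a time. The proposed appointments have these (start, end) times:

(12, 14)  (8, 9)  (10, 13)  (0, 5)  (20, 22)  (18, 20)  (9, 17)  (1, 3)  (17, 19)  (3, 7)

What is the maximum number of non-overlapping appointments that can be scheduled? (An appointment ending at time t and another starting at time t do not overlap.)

By end time: (1,3), (0,5), (3,7), (8,9), (10,13), (12,14), (9,17), (17,19), (18,20), (20,22).
Pick (1,3); next start ≥ 3 → (3,7); next start ≥ 7 → (8,9); next start ≥ 9 → (10,13); next start ≥ 13 → (17,19); next start ≥ 19 → (20,22).
Selected 6 appointments.

6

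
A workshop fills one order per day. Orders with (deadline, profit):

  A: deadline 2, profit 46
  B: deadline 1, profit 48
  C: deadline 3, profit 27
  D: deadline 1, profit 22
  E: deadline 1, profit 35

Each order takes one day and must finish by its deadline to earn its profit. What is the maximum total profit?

Sort by profit descending; place each in the latest free slot ≤ its deadline.
Profit order: B=48 A=46 E=35 C=27 D=22
Assign: B→slot 1, A→slot 2, E skipped, C→slot 3, D skipped.
Slots: [1:B] [2:A] [3:C]
Profit = 48 + 46 + 27 = 121

121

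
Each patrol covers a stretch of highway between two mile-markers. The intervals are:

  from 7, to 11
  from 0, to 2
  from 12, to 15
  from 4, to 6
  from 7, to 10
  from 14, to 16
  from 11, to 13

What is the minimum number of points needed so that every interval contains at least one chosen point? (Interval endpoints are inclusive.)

Process intervals by earliest right end; each time one isn't hit yet, stab at its right endpoint.
By right end: [0,2]  [4,6]  [7,10]  [7,11]  [11,13]  [12,15]  [14,16]
[0,2] uncovered → point at 2; [4,6] uncovered → point at 6; [7,10] uncovered → point at 10; [11,13] uncovered → point at 13; [14,16] uncovered → point at 16.
Points: 2, 6, 10, 13, 16 (5 total).

5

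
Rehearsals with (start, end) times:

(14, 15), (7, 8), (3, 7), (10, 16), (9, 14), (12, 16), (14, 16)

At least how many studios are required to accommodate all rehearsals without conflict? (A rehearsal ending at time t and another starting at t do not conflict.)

Events (time:±→running): 3:+→1 7:-→0 7:+→1 8:-→0 9:+→1 10:+→2 12:+→3 14:-→2 14:+→3 14:+→4 … peak 4.

4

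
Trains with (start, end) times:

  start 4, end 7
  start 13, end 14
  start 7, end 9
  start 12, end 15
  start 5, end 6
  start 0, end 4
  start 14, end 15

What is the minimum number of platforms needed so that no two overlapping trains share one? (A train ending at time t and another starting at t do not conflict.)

starts: [0, 4, 5, 7, 12, 13, 14]
ends:   [4, 6, 7, 9, 14, 15, 15]
s0→1 e4→0 s4→1 s5→2  — peak 2.

2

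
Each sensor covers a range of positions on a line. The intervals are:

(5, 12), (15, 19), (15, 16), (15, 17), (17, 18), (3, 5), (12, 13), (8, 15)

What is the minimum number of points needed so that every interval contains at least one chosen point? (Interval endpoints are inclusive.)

4

Process intervals by earliest right end; each time one isn't hit yet, stab at its right endpoint.
Sorted: [3,5] [5,12] [12,13] [8,15] [15,16] [15,17] [17,18] [15,19]
{[3,5],[5,12]} hit by 5; {[12,13],[8,15]} hit by 13; {[15,16],[15,17]} hit by 16; {[17,18],[15,19]} hit by 18.
Points: 5, 13, 16, 18 (4 total).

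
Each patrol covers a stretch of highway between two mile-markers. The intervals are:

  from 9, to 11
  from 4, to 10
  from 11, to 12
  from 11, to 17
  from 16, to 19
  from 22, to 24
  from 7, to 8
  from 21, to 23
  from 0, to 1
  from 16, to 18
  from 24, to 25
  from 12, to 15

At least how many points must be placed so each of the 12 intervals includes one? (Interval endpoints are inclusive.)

7

Sorted: [0,1] [7,8] [4,10] [9,11] [11,12] [12,15] [11,17] [16,18] [16,19] [21,23] [22,24] [24,25]
{[0,1]} hit by 1; {[7,8],[4,10]} hit by 8; {[9,11],[11,12]} hit by 11; {[12,15],[11,17]} hit by 15; {[16,18],[16,19]} hit by 18; {[21,23],[22,24]} hit by 23; {[24,25]} hit by 25.
Points: 1, 8, 11, 15, 18, 23, 25 (7 total).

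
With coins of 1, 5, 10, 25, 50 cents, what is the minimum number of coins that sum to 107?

5

Greedy: take as many of the largest coin as possible, then repeat with the remainder.
107 − 2×50→7 − 1×5→2 − 2×1→0
Total coins = 2 + 1 + 2 = 5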